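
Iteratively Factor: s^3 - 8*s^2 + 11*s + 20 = (s + 1)*(s^2 - 9*s + 20) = (s - 5)*(s + 1)*(s - 4)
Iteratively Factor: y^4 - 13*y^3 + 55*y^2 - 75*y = (y - 3)*(y^3 - 10*y^2 + 25*y) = (y - 5)*(y - 3)*(y^2 - 5*y) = (y - 5)^2*(y - 3)*(y)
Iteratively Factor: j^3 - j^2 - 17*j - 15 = (j - 5)*(j^2 + 4*j + 3) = (j - 5)*(j + 3)*(j + 1)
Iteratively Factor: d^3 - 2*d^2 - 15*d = (d + 3)*(d^2 - 5*d) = d*(d + 3)*(d - 5)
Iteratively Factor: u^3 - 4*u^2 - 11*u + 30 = (u + 3)*(u^2 - 7*u + 10) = (u - 2)*(u + 3)*(u - 5)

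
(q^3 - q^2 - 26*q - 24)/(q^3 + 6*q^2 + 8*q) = (q^2 - 5*q - 6)/(q*(q + 2))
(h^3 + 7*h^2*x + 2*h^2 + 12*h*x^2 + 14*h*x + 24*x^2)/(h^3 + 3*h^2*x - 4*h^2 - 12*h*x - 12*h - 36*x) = (h + 4*x)/(h - 6)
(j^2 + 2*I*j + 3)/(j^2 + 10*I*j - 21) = (j - I)/(j + 7*I)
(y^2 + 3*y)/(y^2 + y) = (y + 3)/(y + 1)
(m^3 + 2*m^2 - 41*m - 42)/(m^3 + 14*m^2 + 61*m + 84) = (m^2 - 5*m - 6)/(m^2 + 7*m + 12)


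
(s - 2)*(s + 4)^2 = s^3 + 6*s^2 - 32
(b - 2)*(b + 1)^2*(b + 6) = b^4 + 6*b^3 - 3*b^2 - 20*b - 12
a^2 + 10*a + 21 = (a + 3)*(a + 7)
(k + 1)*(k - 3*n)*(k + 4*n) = k^3 + k^2*n + k^2 - 12*k*n^2 + k*n - 12*n^2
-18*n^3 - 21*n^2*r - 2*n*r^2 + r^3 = (-6*n + r)*(n + r)*(3*n + r)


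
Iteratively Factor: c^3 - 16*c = (c)*(c^2 - 16) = c*(c - 4)*(c + 4)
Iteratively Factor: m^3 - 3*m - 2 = (m + 1)*(m^2 - m - 2) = (m - 2)*(m + 1)*(m + 1)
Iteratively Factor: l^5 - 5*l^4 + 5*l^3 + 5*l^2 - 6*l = (l - 2)*(l^4 - 3*l^3 - l^2 + 3*l) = l*(l - 2)*(l^3 - 3*l^2 - l + 3) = l*(l - 3)*(l - 2)*(l^2 - 1) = l*(l - 3)*(l - 2)*(l + 1)*(l - 1)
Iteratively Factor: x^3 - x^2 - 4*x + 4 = (x - 2)*(x^2 + x - 2) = (x - 2)*(x + 2)*(x - 1)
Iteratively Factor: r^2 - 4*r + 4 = (r - 2)*(r - 2)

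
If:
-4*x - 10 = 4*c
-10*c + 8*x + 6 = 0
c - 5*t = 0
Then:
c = -7/9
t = -7/45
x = -31/18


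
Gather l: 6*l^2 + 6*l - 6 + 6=6*l^2 + 6*l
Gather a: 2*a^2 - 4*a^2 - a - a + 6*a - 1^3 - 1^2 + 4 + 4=-2*a^2 + 4*a + 6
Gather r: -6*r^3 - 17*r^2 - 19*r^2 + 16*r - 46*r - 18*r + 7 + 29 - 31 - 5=-6*r^3 - 36*r^2 - 48*r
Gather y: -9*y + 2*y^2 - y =2*y^2 - 10*y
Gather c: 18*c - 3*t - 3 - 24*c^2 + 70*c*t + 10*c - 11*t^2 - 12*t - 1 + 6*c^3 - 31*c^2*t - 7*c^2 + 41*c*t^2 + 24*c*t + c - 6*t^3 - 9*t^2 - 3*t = 6*c^3 + c^2*(-31*t - 31) + c*(41*t^2 + 94*t + 29) - 6*t^3 - 20*t^2 - 18*t - 4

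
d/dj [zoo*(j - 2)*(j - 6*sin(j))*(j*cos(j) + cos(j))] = zoo*((j - 2)*(j + 1)*(6*cos(j) - 1)*cos(j) + (j - 2)*(j - 6*sin(j))*(j*sin(j) - sqrt(2)*cos(j + pi/4)) + (j + 1)*(j - 6*sin(j))*cos(j))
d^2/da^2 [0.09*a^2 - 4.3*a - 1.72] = 0.180000000000000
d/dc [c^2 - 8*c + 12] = 2*c - 8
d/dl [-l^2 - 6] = -2*l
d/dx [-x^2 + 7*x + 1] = 7 - 2*x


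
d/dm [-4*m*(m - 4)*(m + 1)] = -12*m^2 + 24*m + 16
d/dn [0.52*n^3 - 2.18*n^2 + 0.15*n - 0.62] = 1.56*n^2 - 4.36*n + 0.15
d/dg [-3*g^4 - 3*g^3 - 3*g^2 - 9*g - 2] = -12*g^3 - 9*g^2 - 6*g - 9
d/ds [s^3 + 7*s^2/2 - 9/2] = s*(3*s + 7)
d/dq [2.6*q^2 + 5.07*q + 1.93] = 5.2*q + 5.07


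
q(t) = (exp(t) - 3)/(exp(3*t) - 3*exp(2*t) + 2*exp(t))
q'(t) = (exp(t) - 3)*(-3*exp(3*t) + 6*exp(2*t) - 2*exp(t))/(exp(3*t) - 3*exp(2*t) + 2*exp(t))^2 + exp(t)/(exp(3*t) - 3*exp(2*t) + 2*exp(t))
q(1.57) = 0.04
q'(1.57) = -0.05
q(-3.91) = -76.64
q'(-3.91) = 74.81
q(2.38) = 0.01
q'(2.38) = -0.02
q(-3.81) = -69.52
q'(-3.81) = 67.68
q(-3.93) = -78.15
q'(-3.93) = 76.32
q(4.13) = 0.00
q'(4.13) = -0.00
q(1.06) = -0.02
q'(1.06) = 0.73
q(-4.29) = -111.23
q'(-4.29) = 109.42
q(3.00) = 0.00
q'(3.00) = 0.00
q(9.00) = 0.00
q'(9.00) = 0.00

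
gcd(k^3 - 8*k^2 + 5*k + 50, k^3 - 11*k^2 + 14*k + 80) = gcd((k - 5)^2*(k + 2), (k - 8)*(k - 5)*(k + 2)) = k^2 - 3*k - 10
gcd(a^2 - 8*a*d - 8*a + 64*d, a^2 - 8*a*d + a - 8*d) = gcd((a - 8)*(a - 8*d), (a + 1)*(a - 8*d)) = a - 8*d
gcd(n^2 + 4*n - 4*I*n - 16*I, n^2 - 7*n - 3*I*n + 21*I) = 1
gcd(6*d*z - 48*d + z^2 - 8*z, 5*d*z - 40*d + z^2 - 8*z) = z - 8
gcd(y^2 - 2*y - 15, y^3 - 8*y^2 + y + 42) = 1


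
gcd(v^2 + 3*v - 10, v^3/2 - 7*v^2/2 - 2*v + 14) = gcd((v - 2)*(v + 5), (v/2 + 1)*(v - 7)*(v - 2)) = v - 2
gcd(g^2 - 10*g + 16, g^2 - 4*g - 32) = g - 8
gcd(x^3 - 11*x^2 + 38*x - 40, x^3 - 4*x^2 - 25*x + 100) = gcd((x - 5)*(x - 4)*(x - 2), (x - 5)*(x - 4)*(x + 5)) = x^2 - 9*x + 20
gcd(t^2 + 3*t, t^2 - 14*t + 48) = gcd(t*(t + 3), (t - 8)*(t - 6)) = 1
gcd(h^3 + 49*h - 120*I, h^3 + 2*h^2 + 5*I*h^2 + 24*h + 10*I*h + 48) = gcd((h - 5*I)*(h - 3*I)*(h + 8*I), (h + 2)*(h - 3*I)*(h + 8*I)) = h^2 + 5*I*h + 24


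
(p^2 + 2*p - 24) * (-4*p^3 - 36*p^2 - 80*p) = -4*p^5 - 44*p^4 - 56*p^3 + 704*p^2 + 1920*p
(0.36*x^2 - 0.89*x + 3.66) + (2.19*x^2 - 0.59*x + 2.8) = 2.55*x^2 - 1.48*x + 6.46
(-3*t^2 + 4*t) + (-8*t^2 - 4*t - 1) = -11*t^2 - 1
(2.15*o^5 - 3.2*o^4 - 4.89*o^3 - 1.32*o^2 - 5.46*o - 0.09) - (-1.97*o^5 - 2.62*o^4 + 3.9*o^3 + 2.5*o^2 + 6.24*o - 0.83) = 4.12*o^5 - 0.58*o^4 - 8.79*o^3 - 3.82*o^2 - 11.7*o + 0.74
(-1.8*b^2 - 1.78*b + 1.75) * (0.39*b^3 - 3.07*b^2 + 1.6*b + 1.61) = -0.702*b^5 + 4.8318*b^4 + 3.2671*b^3 - 11.1185*b^2 - 0.0657999999999999*b + 2.8175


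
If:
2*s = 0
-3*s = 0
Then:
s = 0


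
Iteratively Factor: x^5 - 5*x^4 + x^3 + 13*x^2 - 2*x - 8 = (x - 2)*(x^4 - 3*x^3 - 5*x^2 + 3*x + 4) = (x - 2)*(x + 1)*(x^3 - 4*x^2 - x + 4) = (x - 4)*(x - 2)*(x + 1)*(x^2 - 1) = (x - 4)*(x - 2)*(x + 1)^2*(x - 1)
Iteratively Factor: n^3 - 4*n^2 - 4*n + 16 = (n - 2)*(n^2 - 2*n - 8) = (n - 2)*(n + 2)*(n - 4)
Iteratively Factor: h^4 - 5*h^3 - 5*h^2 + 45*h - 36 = (h - 3)*(h^3 - 2*h^2 - 11*h + 12) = (h - 3)*(h - 1)*(h^2 - h - 12) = (h - 4)*(h - 3)*(h - 1)*(h + 3)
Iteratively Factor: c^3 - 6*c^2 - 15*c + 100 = (c - 5)*(c^2 - c - 20) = (c - 5)*(c + 4)*(c - 5)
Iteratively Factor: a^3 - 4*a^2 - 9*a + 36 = (a + 3)*(a^2 - 7*a + 12) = (a - 4)*(a + 3)*(a - 3)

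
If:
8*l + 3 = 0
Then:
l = -3/8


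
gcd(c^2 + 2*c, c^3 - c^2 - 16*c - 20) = c + 2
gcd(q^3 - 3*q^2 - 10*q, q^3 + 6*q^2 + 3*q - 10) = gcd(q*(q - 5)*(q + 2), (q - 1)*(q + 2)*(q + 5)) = q + 2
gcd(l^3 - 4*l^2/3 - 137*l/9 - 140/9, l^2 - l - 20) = l - 5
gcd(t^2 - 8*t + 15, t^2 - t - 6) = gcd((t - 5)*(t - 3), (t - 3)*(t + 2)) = t - 3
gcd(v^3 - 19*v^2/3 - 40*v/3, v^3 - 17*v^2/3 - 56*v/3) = v^2 - 8*v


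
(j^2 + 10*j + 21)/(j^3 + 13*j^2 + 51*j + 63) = 1/(j + 3)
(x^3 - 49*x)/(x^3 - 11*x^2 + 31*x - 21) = x*(x + 7)/(x^2 - 4*x + 3)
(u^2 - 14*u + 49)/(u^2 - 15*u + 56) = (u - 7)/(u - 8)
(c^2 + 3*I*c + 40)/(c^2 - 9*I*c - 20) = (c + 8*I)/(c - 4*I)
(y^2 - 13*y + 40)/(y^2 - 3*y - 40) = (y - 5)/(y + 5)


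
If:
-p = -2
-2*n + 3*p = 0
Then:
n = 3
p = 2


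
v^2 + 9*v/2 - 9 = (v - 3/2)*(v + 6)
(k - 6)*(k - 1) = k^2 - 7*k + 6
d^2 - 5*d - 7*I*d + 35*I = (d - 5)*(d - 7*I)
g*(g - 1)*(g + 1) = g^3 - g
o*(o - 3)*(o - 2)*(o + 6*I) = o^4 - 5*o^3 + 6*I*o^3 + 6*o^2 - 30*I*o^2 + 36*I*o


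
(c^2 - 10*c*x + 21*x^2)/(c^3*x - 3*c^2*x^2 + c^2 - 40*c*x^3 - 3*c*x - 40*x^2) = (-c^2 + 10*c*x - 21*x^2)/(-c^3*x + 3*c^2*x^2 - c^2 + 40*c*x^3 + 3*c*x + 40*x^2)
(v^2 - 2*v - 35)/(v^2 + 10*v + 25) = (v - 7)/(v + 5)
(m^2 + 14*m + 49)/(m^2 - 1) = (m^2 + 14*m + 49)/(m^2 - 1)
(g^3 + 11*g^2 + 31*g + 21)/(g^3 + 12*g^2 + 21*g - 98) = (g^2 + 4*g + 3)/(g^2 + 5*g - 14)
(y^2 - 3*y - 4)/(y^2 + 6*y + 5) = (y - 4)/(y + 5)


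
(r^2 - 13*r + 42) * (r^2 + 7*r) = r^4 - 6*r^3 - 49*r^2 + 294*r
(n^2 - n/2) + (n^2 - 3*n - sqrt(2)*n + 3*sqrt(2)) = 2*n^2 - 7*n/2 - sqrt(2)*n + 3*sqrt(2)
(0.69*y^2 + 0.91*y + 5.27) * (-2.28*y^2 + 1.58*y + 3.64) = -1.5732*y^4 - 0.9846*y^3 - 8.0662*y^2 + 11.639*y + 19.1828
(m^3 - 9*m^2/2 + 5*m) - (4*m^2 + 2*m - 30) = m^3 - 17*m^2/2 + 3*m + 30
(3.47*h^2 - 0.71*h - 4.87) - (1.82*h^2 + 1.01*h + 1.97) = 1.65*h^2 - 1.72*h - 6.84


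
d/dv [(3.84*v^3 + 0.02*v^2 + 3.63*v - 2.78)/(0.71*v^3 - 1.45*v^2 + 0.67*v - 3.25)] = (-5.5822*v^4 - 0.00900000000000034*v^3 - 26.2417*v^2 - 8.192*v - 9.9349)/(0.5041*v^6 - 2.059*v^5 + 3.0539*v^4 - 6.558*v^3 + 9.8739*v^2 - 4.355*v + 10.5625)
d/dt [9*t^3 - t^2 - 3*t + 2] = 27*t^2 - 2*t - 3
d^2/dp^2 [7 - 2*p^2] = -4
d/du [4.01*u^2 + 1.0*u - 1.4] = 8.02*u + 1.0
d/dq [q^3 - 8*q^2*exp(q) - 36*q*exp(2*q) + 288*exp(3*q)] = -8*q^2*exp(q) + 3*q^2 - 72*q*exp(2*q) - 16*q*exp(q) + 864*exp(3*q) - 36*exp(2*q)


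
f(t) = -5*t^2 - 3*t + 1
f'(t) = -10*t - 3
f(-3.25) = -42.06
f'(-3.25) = 29.50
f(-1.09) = -1.67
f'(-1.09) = 7.90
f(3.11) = -56.69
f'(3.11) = -34.10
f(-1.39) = -4.49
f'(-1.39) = 10.90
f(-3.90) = -63.35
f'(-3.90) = 36.00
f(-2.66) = -26.40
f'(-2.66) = 23.60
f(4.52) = -114.71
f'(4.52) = -48.20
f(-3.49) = -49.43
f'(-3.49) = 31.90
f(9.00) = -431.00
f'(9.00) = -93.00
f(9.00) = -431.00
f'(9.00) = -93.00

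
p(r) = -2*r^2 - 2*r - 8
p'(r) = -4*r - 2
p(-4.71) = -42.95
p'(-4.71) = 16.84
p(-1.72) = -10.48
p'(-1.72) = 4.88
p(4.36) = -54.74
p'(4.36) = -19.44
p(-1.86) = -11.20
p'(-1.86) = 5.44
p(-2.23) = -13.49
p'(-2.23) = 6.92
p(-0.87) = -7.77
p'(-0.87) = 1.48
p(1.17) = -13.08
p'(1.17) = -6.68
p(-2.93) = -19.31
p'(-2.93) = 9.72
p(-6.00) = -68.00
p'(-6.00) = 22.00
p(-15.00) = -428.00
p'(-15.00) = 58.00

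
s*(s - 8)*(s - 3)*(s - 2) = s^4 - 13*s^3 + 46*s^2 - 48*s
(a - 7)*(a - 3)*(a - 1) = a^3 - 11*a^2 + 31*a - 21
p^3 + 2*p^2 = p^2*(p + 2)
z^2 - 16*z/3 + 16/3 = (z - 4)*(z - 4/3)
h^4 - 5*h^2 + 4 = (h - 2)*(h - 1)*(h + 1)*(h + 2)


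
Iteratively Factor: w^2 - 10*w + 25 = (w - 5)*(w - 5)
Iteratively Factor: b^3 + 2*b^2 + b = (b + 1)*(b^2 + b) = (b + 1)^2*(b)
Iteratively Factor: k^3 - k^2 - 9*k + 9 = (k - 1)*(k^2 - 9) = (k - 1)*(k + 3)*(k - 3)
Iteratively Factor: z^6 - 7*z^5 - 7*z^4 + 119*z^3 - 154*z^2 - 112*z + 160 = (z - 2)*(z^5 - 5*z^4 - 17*z^3 + 85*z^2 + 16*z - 80) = (z - 5)*(z - 2)*(z^4 - 17*z^2 + 16) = (z - 5)*(z - 2)*(z - 1)*(z^3 + z^2 - 16*z - 16) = (z - 5)*(z - 2)*(z - 1)*(z + 4)*(z^2 - 3*z - 4) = (z - 5)*(z - 4)*(z - 2)*(z - 1)*(z + 4)*(z + 1)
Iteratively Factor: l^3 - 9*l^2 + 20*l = (l)*(l^2 - 9*l + 20) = l*(l - 5)*(l - 4)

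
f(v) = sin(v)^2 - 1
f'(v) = 2*sin(v)*cos(v)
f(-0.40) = -0.85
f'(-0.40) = -0.72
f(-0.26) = -0.93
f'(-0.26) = -0.50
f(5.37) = -0.37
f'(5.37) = -0.97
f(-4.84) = -0.02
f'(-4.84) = 0.25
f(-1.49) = -0.01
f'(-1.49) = -0.16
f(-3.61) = -0.80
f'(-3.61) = -0.81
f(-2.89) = -0.94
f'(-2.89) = 0.48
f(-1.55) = -0.00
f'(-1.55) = -0.04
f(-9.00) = -0.83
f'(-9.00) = 0.75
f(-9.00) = -0.83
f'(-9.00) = 0.75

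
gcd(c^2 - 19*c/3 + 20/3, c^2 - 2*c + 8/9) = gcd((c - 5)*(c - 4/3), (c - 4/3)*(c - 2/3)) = c - 4/3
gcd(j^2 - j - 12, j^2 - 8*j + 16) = j - 4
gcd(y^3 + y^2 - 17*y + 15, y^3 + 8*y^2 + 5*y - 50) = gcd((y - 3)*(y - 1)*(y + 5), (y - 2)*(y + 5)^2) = y + 5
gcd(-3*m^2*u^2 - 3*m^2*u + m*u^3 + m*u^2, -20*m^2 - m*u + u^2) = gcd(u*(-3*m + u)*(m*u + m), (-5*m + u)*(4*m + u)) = 1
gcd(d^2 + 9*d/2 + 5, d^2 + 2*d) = d + 2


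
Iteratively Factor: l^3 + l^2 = (l + 1)*(l^2) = l*(l + 1)*(l)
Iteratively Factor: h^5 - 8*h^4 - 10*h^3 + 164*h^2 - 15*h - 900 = (h + 3)*(h^4 - 11*h^3 + 23*h^2 + 95*h - 300) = (h - 5)*(h + 3)*(h^3 - 6*h^2 - 7*h + 60) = (h - 5)^2*(h + 3)*(h^2 - h - 12) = (h - 5)^2*(h - 4)*(h + 3)*(h + 3)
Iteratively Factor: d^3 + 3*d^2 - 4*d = (d - 1)*(d^2 + 4*d) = (d - 1)*(d + 4)*(d)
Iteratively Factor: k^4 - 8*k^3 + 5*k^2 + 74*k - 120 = (k - 5)*(k^3 - 3*k^2 - 10*k + 24) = (k - 5)*(k - 4)*(k^2 + k - 6) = (k - 5)*(k - 4)*(k + 3)*(k - 2)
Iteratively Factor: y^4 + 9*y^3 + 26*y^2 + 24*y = (y + 4)*(y^3 + 5*y^2 + 6*y) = (y + 2)*(y + 4)*(y^2 + 3*y) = (y + 2)*(y + 3)*(y + 4)*(y)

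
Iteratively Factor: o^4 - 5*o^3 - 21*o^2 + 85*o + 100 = (o + 4)*(o^3 - 9*o^2 + 15*o + 25) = (o - 5)*(o + 4)*(o^2 - 4*o - 5) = (o - 5)^2*(o + 4)*(o + 1)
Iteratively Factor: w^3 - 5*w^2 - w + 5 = (w - 1)*(w^2 - 4*w - 5) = (w - 1)*(w + 1)*(w - 5)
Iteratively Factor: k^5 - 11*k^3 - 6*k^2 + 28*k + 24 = (k - 3)*(k^4 + 3*k^3 - 2*k^2 - 12*k - 8) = (k - 3)*(k - 2)*(k^3 + 5*k^2 + 8*k + 4) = (k - 3)*(k - 2)*(k + 2)*(k^2 + 3*k + 2) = (k - 3)*(k - 2)*(k + 2)^2*(k + 1)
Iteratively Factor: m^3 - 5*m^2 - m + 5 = (m + 1)*(m^2 - 6*m + 5) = (m - 1)*(m + 1)*(m - 5)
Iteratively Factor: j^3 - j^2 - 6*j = (j - 3)*(j^2 + 2*j) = j*(j - 3)*(j + 2)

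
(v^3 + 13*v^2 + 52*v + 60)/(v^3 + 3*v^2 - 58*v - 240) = (v + 2)/(v - 8)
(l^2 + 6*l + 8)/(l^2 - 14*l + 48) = (l^2 + 6*l + 8)/(l^2 - 14*l + 48)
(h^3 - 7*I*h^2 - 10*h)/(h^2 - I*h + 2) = h*(h - 5*I)/(h + I)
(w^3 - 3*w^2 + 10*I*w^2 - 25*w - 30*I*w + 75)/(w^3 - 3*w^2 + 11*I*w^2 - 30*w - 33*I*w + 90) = (w + 5*I)/(w + 6*I)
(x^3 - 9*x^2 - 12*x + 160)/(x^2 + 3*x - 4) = (x^2 - 13*x + 40)/(x - 1)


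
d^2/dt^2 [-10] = 0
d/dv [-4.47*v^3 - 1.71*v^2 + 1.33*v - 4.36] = -13.41*v^2 - 3.42*v + 1.33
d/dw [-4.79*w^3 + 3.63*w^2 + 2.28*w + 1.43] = -14.37*w^2 + 7.26*w + 2.28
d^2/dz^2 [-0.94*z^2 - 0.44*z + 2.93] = -1.88000000000000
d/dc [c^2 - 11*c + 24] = 2*c - 11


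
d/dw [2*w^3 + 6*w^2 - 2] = 6*w*(w + 2)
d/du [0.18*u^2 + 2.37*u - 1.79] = 0.36*u + 2.37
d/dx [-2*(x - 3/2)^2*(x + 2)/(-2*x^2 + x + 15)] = (8*x^4 - 8*x^3 - 146*x^2 + 48*x + 243)/(2*(4*x^4 - 4*x^3 - 59*x^2 + 30*x + 225))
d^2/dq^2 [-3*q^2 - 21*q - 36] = -6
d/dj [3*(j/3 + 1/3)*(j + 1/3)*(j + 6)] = 3*j^2 + 44*j/3 + 25/3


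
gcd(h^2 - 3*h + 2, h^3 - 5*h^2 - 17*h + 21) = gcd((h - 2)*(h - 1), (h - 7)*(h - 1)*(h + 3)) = h - 1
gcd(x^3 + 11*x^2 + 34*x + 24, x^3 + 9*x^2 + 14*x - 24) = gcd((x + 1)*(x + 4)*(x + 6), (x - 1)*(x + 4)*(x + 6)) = x^2 + 10*x + 24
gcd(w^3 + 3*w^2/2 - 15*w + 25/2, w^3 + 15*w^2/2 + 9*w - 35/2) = w^2 + 4*w - 5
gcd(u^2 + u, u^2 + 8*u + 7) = u + 1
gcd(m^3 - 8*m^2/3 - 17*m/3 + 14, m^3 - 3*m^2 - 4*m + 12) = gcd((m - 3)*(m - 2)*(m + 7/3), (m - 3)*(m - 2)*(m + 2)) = m^2 - 5*m + 6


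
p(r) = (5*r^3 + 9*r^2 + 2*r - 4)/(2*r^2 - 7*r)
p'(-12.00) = 2.30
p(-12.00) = -19.82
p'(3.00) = -184.78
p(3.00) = -72.67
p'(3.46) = -29249.78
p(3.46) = -1148.02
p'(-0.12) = -40.75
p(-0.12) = -4.74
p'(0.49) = -5.05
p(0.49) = 0.09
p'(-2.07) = 0.86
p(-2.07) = -0.60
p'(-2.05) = 0.84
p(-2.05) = -0.59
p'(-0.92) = -0.57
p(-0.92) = -0.26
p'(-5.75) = 1.94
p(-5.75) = -6.28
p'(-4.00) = 1.63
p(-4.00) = -3.13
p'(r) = (7 - 4*r)*(5*r^3 + 9*r^2 + 2*r - 4)/(2*r^2 - 7*r)^2 + (15*r^2 + 18*r + 2)/(2*r^2 - 7*r)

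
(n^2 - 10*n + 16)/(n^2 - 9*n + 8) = (n - 2)/(n - 1)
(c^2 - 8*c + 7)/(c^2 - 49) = (c - 1)/(c + 7)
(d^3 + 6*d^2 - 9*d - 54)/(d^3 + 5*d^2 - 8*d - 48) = (d^2 + 9*d + 18)/(d^2 + 8*d + 16)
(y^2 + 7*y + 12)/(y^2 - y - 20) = (y + 3)/(y - 5)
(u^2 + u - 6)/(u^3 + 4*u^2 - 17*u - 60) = (u - 2)/(u^2 + u - 20)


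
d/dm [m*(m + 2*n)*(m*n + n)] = n*(3*m^2 + 4*m*n + 2*m + 2*n)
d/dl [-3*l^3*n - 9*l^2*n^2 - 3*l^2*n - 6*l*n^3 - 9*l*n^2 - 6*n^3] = 3*n*(-3*l^2 - 6*l*n - 2*l - 2*n^2 - 3*n)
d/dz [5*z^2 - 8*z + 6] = 10*z - 8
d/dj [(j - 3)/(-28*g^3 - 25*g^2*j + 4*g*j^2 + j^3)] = (-28*g^3 - 25*g^2*j + 4*g*j^2 + j^3 - (j - 3)*(-25*g^2 + 8*g*j + 3*j^2))/(28*g^3 + 25*g^2*j - 4*g*j^2 - j^3)^2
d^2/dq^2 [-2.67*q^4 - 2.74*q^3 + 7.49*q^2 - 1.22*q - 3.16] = -32.04*q^2 - 16.44*q + 14.98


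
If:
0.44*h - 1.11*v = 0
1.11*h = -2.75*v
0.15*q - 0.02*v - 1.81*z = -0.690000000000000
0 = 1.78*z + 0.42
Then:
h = 0.00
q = -7.45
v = 0.00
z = -0.24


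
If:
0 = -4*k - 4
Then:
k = -1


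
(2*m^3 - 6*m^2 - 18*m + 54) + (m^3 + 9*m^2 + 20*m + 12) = 3*m^3 + 3*m^2 + 2*m + 66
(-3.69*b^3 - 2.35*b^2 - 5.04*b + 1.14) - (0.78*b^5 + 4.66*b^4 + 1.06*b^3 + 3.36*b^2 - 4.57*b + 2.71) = -0.78*b^5 - 4.66*b^4 - 4.75*b^3 - 5.71*b^2 - 0.47*b - 1.57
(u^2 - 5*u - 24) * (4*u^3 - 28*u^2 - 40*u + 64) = 4*u^5 - 48*u^4 + 4*u^3 + 936*u^2 + 640*u - 1536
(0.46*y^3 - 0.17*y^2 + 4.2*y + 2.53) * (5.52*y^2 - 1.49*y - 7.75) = 2.5392*y^5 - 1.6238*y^4 + 19.8723*y^3 + 9.0251*y^2 - 36.3197*y - 19.6075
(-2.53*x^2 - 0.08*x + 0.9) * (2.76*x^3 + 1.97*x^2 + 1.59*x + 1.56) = -6.9828*x^5 - 5.2049*x^4 - 1.6963*x^3 - 2.301*x^2 + 1.3062*x + 1.404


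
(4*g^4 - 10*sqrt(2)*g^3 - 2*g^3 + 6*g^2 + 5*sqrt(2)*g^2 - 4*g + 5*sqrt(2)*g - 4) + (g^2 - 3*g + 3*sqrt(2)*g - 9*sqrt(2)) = 4*g^4 - 10*sqrt(2)*g^3 - 2*g^3 + 7*g^2 + 5*sqrt(2)*g^2 - 7*g + 8*sqrt(2)*g - 9*sqrt(2) - 4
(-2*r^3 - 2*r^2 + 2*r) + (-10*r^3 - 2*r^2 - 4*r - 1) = -12*r^3 - 4*r^2 - 2*r - 1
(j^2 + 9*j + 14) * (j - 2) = j^3 + 7*j^2 - 4*j - 28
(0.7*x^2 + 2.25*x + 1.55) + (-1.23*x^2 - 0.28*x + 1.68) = -0.53*x^2 + 1.97*x + 3.23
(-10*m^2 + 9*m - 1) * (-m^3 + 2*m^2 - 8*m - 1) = 10*m^5 - 29*m^4 + 99*m^3 - 64*m^2 - m + 1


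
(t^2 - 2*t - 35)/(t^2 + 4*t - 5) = (t - 7)/(t - 1)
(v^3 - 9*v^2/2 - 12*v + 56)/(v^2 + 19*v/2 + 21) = (v^2 - 8*v + 16)/(v + 6)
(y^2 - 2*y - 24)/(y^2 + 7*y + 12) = (y - 6)/(y + 3)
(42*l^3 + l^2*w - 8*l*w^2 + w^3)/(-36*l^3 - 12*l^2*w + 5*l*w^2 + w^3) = (-7*l + w)/(6*l + w)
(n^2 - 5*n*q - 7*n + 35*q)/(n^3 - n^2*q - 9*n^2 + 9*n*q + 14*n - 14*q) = (-n + 5*q)/(-n^2 + n*q + 2*n - 2*q)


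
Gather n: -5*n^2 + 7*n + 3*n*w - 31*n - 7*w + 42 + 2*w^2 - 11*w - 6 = -5*n^2 + n*(3*w - 24) + 2*w^2 - 18*w + 36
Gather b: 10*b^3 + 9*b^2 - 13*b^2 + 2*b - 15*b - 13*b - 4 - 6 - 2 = 10*b^3 - 4*b^2 - 26*b - 12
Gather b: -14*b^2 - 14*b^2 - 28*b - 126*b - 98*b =-28*b^2 - 252*b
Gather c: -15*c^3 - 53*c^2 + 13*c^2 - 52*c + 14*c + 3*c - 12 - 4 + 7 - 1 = -15*c^3 - 40*c^2 - 35*c - 10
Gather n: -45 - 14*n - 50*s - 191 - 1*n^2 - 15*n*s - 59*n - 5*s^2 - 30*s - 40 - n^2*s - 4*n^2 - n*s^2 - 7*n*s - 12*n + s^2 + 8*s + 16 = n^2*(-s - 5) + n*(-s^2 - 22*s - 85) - 4*s^2 - 72*s - 260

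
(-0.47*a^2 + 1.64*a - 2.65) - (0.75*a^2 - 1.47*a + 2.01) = -1.22*a^2 + 3.11*a - 4.66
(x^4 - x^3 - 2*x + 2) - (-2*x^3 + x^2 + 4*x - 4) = x^4 + x^3 - x^2 - 6*x + 6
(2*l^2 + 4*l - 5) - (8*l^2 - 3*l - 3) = -6*l^2 + 7*l - 2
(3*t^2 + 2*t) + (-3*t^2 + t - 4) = 3*t - 4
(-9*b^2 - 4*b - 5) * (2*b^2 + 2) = -18*b^4 - 8*b^3 - 28*b^2 - 8*b - 10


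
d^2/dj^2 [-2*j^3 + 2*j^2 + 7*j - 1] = 4 - 12*j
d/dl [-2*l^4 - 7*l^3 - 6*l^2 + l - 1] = -8*l^3 - 21*l^2 - 12*l + 1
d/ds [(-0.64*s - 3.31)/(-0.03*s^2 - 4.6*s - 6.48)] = (0.0192*s^2 + 2.944*s - (0.06*s + 4.6)*(0.64*s + 3.31) + 4.1472)/(0.03*s^2 + 4.6*s + 6.48)^2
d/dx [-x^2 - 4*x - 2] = -2*x - 4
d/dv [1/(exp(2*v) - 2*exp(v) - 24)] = 2*(1 - exp(v))*exp(v)/(-exp(2*v) + 2*exp(v) + 24)^2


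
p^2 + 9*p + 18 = (p + 3)*(p + 6)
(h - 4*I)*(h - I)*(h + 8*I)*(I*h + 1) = I*h^4 - 2*h^3 + 39*I*h^2 + 68*h - 32*I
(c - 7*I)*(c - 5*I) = c^2 - 12*I*c - 35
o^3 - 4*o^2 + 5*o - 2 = (o - 2)*(o - 1)^2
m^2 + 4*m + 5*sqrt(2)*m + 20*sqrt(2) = (m + 4)*(m + 5*sqrt(2))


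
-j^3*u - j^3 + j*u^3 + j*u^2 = (-j + u)*(j + u)*(j*u + j)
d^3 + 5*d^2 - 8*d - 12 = (d - 2)*(d + 1)*(d + 6)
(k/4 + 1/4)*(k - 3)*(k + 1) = k^3/4 - k^2/4 - 5*k/4 - 3/4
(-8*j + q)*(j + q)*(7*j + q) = -56*j^3 - 57*j^2*q + q^3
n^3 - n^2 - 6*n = n*(n - 3)*(n + 2)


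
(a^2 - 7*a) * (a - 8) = a^3 - 15*a^2 + 56*a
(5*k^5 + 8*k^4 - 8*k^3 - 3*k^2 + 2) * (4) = 20*k^5 + 32*k^4 - 32*k^3 - 12*k^2 + 8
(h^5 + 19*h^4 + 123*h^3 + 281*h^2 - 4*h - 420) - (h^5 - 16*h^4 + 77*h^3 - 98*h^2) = 35*h^4 + 46*h^3 + 379*h^2 - 4*h - 420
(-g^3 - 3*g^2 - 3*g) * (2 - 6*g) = 6*g^4 + 16*g^3 + 12*g^2 - 6*g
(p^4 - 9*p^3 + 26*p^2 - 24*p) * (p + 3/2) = p^5 - 15*p^4/2 + 25*p^3/2 + 15*p^2 - 36*p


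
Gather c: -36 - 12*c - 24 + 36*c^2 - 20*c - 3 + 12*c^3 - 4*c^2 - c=12*c^3 + 32*c^2 - 33*c - 63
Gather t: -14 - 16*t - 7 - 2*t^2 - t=-2*t^2 - 17*t - 21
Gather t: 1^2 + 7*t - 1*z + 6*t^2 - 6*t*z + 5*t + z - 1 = 6*t^2 + t*(12 - 6*z)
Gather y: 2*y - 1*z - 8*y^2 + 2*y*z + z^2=-8*y^2 + y*(2*z + 2) + z^2 - z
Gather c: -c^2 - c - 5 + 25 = -c^2 - c + 20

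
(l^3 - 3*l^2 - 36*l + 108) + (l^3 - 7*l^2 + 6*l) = 2*l^3 - 10*l^2 - 30*l + 108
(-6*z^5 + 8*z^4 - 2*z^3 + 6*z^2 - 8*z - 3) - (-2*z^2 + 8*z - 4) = -6*z^5 + 8*z^4 - 2*z^3 + 8*z^2 - 16*z + 1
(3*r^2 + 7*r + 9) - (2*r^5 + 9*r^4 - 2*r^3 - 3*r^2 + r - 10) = -2*r^5 - 9*r^4 + 2*r^3 + 6*r^2 + 6*r + 19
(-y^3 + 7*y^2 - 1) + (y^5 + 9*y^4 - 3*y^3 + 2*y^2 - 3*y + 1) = y^5 + 9*y^4 - 4*y^3 + 9*y^2 - 3*y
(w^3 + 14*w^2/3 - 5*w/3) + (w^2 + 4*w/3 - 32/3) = w^3 + 17*w^2/3 - w/3 - 32/3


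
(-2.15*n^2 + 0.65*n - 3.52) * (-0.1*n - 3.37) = 0.215*n^3 + 7.1805*n^2 - 1.8385*n + 11.8624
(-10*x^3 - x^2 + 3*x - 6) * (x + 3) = -10*x^4 - 31*x^3 + 3*x - 18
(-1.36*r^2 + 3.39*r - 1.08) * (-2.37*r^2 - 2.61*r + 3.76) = 3.2232*r^4 - 4.4847*r^3 - 11.4019*r^2 + 15.5652*r - 4.0608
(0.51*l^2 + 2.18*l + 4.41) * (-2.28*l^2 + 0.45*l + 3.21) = -1.1628*l^4 - 4.7409*l^3 - 7.4367*l^2 + 8.9823*l + 14.1561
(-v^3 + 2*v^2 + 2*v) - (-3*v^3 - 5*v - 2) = 2*v^3 + 2*v^2 + 7*v + 2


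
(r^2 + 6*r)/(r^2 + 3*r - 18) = r/(r - 3)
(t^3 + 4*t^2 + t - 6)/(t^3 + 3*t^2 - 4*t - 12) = (t - 1)/(t - 2)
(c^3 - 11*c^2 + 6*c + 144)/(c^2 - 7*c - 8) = (c^2 - 3*c - 18)/(c + 1)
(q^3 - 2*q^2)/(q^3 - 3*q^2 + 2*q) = q/(q - 1)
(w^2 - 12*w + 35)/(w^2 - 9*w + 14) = (w - 5)/(w - 2)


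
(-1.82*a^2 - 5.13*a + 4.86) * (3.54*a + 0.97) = -6.4428*a^3 - 19.9256*a^2 + 12.2283*a + 4.7142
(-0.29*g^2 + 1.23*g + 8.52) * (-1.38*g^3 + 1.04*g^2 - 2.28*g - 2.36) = 0.4002*g^5 - 1.999*g^4 - 9.8172*g^3 + 6.7408*g^2 - 22.3284*g - 20.1072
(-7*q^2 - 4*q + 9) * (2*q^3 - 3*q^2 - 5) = -14*q^5 + 13*q^4 + 30*q^3 + 8*q^2 + 20*q - 45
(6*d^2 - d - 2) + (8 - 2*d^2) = 4*d^2 - d + 6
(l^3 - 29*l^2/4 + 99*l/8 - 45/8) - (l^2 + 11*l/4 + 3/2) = l^3 - 33*l^2/4 + 77*l/8 - 57/8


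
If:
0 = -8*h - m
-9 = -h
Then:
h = 9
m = -72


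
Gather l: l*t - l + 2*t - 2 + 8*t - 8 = l*(t - 1) + 10*t - 10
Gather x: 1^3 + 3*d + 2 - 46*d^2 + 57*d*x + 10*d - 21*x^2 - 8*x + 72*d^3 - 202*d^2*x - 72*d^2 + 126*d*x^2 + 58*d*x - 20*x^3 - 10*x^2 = 72*d^3 - 118*d^2 + 13*d - 20*x^3 + x^2*(126*d - 31) + x*(-202*d^2 + 115*d - 8) + 3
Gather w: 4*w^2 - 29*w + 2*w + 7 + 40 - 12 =4*w^2 - 27*w + 35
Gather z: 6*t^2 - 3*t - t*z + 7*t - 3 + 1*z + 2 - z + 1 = 6*t^2 - t*z + 4*t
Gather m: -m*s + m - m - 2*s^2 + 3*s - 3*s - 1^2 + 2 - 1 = -m*s - 2*s^2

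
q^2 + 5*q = q*(q + 5)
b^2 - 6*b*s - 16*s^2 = (b - 8*s)*(b + 2*s)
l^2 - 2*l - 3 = (l - 3)*(l + 1)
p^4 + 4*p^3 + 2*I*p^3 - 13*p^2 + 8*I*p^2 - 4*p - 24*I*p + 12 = (p - 2)*(p + 6)*(p + I)^2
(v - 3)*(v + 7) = v^2 + 4*v - 21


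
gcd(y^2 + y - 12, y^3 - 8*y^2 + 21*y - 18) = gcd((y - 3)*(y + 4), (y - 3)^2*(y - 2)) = y - 3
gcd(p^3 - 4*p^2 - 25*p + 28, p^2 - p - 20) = p + 4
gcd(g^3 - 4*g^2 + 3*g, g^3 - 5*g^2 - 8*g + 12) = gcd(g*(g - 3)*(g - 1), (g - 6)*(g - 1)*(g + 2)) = g - 1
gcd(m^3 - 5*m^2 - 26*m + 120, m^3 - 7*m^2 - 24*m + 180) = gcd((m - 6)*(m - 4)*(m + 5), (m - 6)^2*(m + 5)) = m^2 - m - 30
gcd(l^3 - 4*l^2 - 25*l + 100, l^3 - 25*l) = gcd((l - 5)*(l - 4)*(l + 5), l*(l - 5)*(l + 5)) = l^2 - 25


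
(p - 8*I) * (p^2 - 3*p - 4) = p^3 - 3*p^2 - 8*I*p^2 - 4*p + 24*I*p + 32*I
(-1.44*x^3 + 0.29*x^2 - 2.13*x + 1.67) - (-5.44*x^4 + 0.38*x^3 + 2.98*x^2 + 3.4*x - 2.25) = 5.44*x^4 - 1.82*x^3 - 2.69*x^2 - 5.53*x + 3.92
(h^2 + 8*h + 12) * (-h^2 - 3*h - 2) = -h^4 - 11*h^3 - 38*h^2 - 52*h - 24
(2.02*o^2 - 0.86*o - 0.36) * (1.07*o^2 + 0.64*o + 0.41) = 2.1614*o^4 + 0.3726*o^3 - 0.1074*o^2 - 0.583*o - 0.1476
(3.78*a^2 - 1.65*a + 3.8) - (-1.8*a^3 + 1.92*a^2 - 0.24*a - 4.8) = 1.8*a^3 + 1.86*a^2 - 1.41*a + 8.6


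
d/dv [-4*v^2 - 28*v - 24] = -8*v - 28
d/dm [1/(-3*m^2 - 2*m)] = 2*(3*m + 1)/(m^2*(3*m + 2)^2)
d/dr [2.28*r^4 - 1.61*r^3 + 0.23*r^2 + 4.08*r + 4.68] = 9.12*r^3 - 4.83*r^2 + 0.46*r + 4.08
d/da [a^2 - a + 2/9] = 2*a - 1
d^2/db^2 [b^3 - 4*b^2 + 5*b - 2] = 6*b - 8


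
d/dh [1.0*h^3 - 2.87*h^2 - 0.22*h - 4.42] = 3.0*h^2 - 5.74*h - 0.22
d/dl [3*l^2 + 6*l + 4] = 6*l + 6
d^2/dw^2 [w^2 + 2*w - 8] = 2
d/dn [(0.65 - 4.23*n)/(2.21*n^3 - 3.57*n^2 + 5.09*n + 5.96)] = (18.6966*n^3 - 19.4106*n^2 + 4.641*n - 28.5193)/(4.8841*n^6 - 15.7794*n^5 + 35.2427*n^4 - 9.9994*n^3 - 16.6463*n^2 + 60.6728*n + 35.5216)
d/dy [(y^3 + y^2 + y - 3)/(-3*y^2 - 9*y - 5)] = (-3*y^4 - 18*y^3 - 21*y^2 - 28*y - 32)/(9*y^4 + 54*y^3 + 111*y^2 + 90*y + 25)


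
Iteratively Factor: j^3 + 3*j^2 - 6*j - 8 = (j + 4)*(j^2 - j - 2) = (j - 2)*(j + 4)*(j + 1)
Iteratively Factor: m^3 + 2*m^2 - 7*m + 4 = (m + 4)*(m^2 - 2*m + 1) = (m - 1)*(m + 4)*(m - 1)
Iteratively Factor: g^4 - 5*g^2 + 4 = (g - 2)*(g^3 + 2*g^2 - g - 2) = (g - 2)*(g + 1)*(g^2 + g - 2) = (g - 2)*(g - 1)*(g + 1)*(g + 2)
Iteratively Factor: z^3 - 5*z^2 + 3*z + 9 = (z - 3)*(z^2 - 2*z - 3) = (z - 3)^2*(z + 1)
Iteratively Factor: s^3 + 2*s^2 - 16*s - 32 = (s + 4)*(s^2 - 2*s - 8) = (s + 2)*(s + 4)*(s - 4)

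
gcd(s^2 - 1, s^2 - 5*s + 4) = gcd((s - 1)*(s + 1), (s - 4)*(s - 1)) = s - 1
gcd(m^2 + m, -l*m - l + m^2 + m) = m + 1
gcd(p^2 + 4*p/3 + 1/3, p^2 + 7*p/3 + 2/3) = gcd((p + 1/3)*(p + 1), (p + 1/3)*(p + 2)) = p + 1/3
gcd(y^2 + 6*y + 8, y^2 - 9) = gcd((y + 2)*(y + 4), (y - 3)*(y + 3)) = 1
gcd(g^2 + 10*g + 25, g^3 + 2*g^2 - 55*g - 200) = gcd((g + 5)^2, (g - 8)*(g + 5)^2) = g^2 + 10*g + 25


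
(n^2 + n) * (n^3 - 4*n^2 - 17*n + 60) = n^5 - 3*n^4 - 21*n^3 + 43*n^2 + 60*n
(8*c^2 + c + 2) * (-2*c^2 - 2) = -16*c^4 - 2*c^3 - 20*c^2 - 2*c - 4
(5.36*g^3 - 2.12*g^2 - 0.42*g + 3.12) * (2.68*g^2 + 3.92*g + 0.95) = 14.3648*g^5 + 15.3296*g^4 - 4.344*g^3 + 4.7012*g^2 + 11.8314*g + 2.964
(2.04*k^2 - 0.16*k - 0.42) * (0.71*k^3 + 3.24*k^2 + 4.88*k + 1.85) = 1.4484*k^5 + 6.496*k^4 + 9.1386*k^3 + 1.6324*k^2 - 2.3456*k - 0.777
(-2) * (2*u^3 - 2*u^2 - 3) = -4*u^3 + 4*u^2 + 6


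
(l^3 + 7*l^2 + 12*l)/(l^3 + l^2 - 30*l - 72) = l/(l - 6)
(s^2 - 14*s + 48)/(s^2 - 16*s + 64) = (s - 6)/(s - 8)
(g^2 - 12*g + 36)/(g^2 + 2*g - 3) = (g^2 - 12*g + 36)/(g^2 + 2*g - 3)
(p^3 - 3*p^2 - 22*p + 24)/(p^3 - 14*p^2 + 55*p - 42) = (p + 4)/(p - 7)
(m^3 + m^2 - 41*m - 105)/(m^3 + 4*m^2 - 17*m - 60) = (m - 7)/(m - 4)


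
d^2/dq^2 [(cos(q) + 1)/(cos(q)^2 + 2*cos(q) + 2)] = (-2*(1 - cos(q)^2)^2 - cos(q)^5 + 8*cos(q)^3 + 10*cos(q)^2 - 2)/(cos(q)^2 + 2*cos(q) + 2)^3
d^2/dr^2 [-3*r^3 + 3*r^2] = 6 - 18*r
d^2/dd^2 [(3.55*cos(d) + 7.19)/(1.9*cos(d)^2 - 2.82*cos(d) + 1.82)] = (-0.066615779706578*cos(d)^5 - 0.63855348212436*cos(d)^4 + 1.11684786699345*cos(d)^3 + 0.934558254861291*cos(d)^2 - 1.83731001806514*cos(d) + 0.525365717017935)/(0.0356535158992953*cos(d)^6 - 0.158751970793704*cos(d)^5 + 0.338078291814947*cos(d)^4 - 0.42070591528787*cos(d)^3 + 0.323843416370107*cos(d)^2 - 0.145664827716639*cos(d) + 0.0313368778302933)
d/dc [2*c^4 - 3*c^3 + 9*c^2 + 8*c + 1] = 8*c^3 - 9*c^2 + 18*c + 8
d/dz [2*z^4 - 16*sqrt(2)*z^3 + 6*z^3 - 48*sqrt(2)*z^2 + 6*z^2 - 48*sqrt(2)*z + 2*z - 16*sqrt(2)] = 8*z^3 - 48*sqrt(2)*z^2 + 18*z^2 - 96*sqrt(2)*z + 12*z - 48*sqrt(2) + 2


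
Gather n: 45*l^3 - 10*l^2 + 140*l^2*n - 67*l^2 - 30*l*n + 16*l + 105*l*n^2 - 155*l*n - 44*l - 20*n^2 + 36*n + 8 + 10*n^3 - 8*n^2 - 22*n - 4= 45*l^3 - 77*l^2 - 28*l + 10*n^3 + n^2*(105*l - 28) + n*(140*l^2 - 185*l + 14) + 4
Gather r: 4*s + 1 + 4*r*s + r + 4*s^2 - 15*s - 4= r*(4*s + 1) + 4*s^2 - 11*s - 3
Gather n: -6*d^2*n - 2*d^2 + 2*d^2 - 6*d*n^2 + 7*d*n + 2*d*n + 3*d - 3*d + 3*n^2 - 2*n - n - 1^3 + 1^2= n^2*(3 - 6*d) + n*(-6*d^2 + 9*d - 3)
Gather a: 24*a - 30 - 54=24*a - 84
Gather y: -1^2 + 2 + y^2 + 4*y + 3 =y^2 + 4*y + 4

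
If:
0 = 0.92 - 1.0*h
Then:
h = 0.92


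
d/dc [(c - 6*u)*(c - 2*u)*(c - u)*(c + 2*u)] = 4*c^3 - 21*c^2*u + 4*c*u^2 + 28*u^3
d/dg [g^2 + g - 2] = 2*g + 1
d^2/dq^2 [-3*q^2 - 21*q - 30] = -6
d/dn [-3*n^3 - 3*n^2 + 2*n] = -9*n^2 - 6*n + 2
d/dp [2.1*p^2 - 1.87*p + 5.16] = 4.2*p - 1.87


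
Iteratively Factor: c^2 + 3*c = (c)*(c + 3)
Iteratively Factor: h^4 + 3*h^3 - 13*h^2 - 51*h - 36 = (h - 4)*(h^3 + 7*h^2 + 15*h + 9) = (h - 4)*(h + 3)*(h^2 + 4*h + 3) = (h - 4)*(h + 3)^2*(h + 1)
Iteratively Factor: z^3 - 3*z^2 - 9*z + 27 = (z - 3)*(z^2 - 9) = (z - 3)*(z + 3)*(z - 3)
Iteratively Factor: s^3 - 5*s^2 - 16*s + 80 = (s - 4)*(s^2 - s - 20) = (s - 4)*(s + 4)*(s - 5)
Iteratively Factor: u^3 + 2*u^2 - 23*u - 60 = (u - 5)*(u^2 + 7*u + 12) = (u - 5)*(u + 4)*(u + 3)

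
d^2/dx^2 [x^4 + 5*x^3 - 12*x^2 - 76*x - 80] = 12*x^2 + 30*x - 24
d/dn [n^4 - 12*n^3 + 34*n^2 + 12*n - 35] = 4*n^3 - 36*n^2 + 68*n + 12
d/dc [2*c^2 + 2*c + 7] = 4*c + 2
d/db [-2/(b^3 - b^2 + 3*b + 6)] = 2*(3*b^2 - 2*b + 3)/(b^3 - b^2 + 3*b + 6)^2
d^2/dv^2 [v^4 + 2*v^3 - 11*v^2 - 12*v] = 12*v^2 + 12*v - 22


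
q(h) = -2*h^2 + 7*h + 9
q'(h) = 7 - 4*h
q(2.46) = 14.12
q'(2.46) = -2.84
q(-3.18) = -33.48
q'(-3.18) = 19.72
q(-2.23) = -16.56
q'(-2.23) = 15.92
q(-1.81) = -10.22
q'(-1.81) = 14.24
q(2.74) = 13.16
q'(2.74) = -3.96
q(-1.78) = -9.80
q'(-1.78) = 14.12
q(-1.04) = -0.44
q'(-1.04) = 11.16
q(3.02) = 11.90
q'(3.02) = -5.08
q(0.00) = 9.00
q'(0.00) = 7.00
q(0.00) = 9.00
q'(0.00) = 7.00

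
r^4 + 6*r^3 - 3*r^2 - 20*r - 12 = (r - 2)*(r + 1)^2*(r + 6)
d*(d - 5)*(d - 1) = d^3 - 6*d^2 + 5*d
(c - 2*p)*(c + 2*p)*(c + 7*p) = c^3 + 7*c^2*p - 4*c*p^2 - 28*p^3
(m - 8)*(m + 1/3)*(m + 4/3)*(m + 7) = m^4 + 2*m^3/3 - 515*m^2/9 - 844*m/9 - 224/9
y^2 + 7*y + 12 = (y + 3)*(y + 4)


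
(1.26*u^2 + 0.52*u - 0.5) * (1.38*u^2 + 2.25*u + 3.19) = 1.7388*u^4 + 3.5526*u^3 + 4.4994*u^2 + 0.5338*u - 1.595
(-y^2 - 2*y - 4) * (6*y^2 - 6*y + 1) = -6*y^4 - 6*y^3 - 13*y^2 + 22*y - 4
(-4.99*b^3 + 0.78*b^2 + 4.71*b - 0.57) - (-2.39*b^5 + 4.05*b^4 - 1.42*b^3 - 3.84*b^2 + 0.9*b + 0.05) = 2.39*b^5 - 4.05*b^4 - 3.57*b^3 + 4.62*b^2 + 3.81*b - 0.62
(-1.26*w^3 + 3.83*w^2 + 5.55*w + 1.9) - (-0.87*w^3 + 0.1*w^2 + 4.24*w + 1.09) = -0.39*w^3 + 3.73*w^2 + 1.31*w + 0.81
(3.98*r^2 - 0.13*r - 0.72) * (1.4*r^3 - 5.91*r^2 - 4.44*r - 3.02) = 5.572*r^5 - 23.7038*r^4 - 17.9109*r^3 - 7.1872*r^2 + 3.5894*r + 2.1744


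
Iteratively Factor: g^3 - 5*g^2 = (g)*(g^2 - 5*g) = g*(g - 5)*(g)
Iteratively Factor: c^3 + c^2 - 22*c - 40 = (c - 5)*(c^2 + 6*c + 8) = (c - 5)*(c + 4)*(c + 2)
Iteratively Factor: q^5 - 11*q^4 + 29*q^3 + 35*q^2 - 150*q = (q + 2)*(q^4 - 13*q^3 + 55*q^2 - 75*q) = (q - 5)*(q + 2)*(q^3 - 8*q^2 + 15*q) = (q - 5)*(q - 3)*(q + 2)*(q^2 - 5*q) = (q - 5)^2*(q - 3)*(q + 2)*(q)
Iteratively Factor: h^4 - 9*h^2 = (h)*(h^3 - 9*h) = h*(h - 3)*(h^2 + 3*h) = h^2*(h - 3)*(h + 3)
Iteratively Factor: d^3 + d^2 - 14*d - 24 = (d - 4)*(d^2 + 5*d + 6) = (d - 4)*(d + 3)*(d + 2)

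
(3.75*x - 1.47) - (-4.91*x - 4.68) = 8.66*x + 3.21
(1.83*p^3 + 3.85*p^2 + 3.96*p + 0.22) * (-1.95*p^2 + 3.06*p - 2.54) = -3.5685*p^5 - 1.9077*p^4 - 0.589199999999999*p^3 + 1.9096*p^2 - 9.3852*p - 0.5588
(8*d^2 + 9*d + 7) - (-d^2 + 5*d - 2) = 9*d^2 + 4*d + 9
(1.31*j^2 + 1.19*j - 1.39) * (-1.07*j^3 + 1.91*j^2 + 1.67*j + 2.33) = -1.4017*j^5 + 1.2288*j^4 + 5.9479*j^3 + 2.3847*j^2 + 0.4514*j - 3.2387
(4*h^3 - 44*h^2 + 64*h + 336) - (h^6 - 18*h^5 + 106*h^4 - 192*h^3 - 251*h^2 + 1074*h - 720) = -h^6 + 18*h^5 - 106*h^4 + 196*h^3 + 207*h^2 - 1010*h + 1056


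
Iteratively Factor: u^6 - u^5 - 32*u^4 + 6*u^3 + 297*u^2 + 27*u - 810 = (u - 2)*(u^5 + u^4 - 30*u^3 - 54*u^2 + 189*u + 405) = (u - 2)*(u + 3)*(u^4 - 2*u^3 - 24*u^2 + 18*u + 135) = (u - 3)*(u - 2)*(u + 3)*(u^3 + u^2 - 21*u - 45) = (u - 3)*(u - 2)*(u + 3)^2*(u^2 - 2*u - 15) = (u - 3)*(u - 2)*(u + 3)^3*(u - 5)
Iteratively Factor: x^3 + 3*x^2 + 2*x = (x + 1)*(x^2 + 2*x) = (x + 1)*(x + 2)*(x)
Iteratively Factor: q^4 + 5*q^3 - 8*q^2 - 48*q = (q + 4)*(q^3 + q^2 - 12*q) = (q - 3)*(q + 4)*(q^2 + 4*q) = q*(q - 3)*(q + 4)*(q + 4)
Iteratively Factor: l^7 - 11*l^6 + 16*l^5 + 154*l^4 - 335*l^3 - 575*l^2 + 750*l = (l - 1)*(l^6 - 10*l^5 + 6*l^4 + 160*l^3 - 175*l^2 - 750*l) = l*(l - 1)*(l^5 - 10*l^4 + 6*l^3 + 160*l^2 - 175*l - 750) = l*(l - 1)*(l + 3)*(l^4 - 13*l^3 + 45*l^2 + 25*l - 250) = l*(l - 5)*(l - 1)*(l + 3)*(l^3 - 8*l^2 + 5*l + 50) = l*(l - 5)*(l - 1)*(l + 2)*(l + 3)*(l^2 - 10*l + 25) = l*(l - 5)^2*(l - 1)*(l + 2)*(l + 3)*(l - 5)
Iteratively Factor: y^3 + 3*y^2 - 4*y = (y)*(y^2 + 3*y - 4) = y*(y + 4)*(y - 1)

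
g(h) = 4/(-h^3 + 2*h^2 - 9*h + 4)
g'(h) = 4*(3*h^2 - 4*h + 9)/(-h^3 + 2*h^2 - 9*h + 4)^2 = 4*(3*h^2 - 4*h + 9)/(h^3 - 2*h^2 + 9*h - 4)^2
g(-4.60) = 0.02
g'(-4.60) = 0.01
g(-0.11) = 0.80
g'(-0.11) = 1.51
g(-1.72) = 0.13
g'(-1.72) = 0.11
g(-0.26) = 0.62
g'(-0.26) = 0.97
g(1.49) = -0.48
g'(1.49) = 0.57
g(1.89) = -0.32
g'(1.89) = 0.31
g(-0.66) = 0.36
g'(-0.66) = 0.42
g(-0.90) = 0.28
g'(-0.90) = 0.29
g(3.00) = -0.12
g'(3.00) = 0.09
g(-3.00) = 0.05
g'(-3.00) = 0.03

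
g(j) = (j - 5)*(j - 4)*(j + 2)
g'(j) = (j - 5)*(j - 4) + (j - 5)*(j + 2) + (j - 4)*(j + 2)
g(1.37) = 32.17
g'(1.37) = -11.55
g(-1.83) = 6.77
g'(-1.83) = 37.67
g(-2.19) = -8.46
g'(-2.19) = 47.05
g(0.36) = 39.86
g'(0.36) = -2.65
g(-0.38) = 38.17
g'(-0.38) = 7.75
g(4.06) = -0.34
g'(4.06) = -5.39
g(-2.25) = -11.33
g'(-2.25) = 48.69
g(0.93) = 36.61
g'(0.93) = -8.43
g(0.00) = 40.00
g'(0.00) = 2.00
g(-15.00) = -4940.00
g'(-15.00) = 887.00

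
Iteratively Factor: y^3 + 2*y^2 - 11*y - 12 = (y + 4)*(y^2 - 2*y - 3) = (y + 1)*(y + 4)*(y - 3)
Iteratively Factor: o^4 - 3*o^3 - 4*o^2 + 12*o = (o - 2)*(o^3 - o^2 - 6*o) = (o - 3)*(o - 2)*(o^2 + 2*o) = o*(o - 3)*(o - 2)*(o + 2)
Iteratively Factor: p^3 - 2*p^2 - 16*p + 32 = (p + 4)*(p^2 - 6*p + 8) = (p - 2)*(p + 4)*(p - 4)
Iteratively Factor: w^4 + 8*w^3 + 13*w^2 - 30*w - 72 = (w + 3)*(w^3 + 5*w^2 - 2*w - 24) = (w - 2)*(w + 3)*(w^2 + 7*w + 12) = (w - 2)*(w + 3)*(w + 4)*(w + 3)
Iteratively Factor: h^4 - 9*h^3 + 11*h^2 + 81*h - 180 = (h - 5)*(h^3 - 4*h^2 - 9*h + 36) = (h - 5)*(h - 3)*(h^2 - h - 12) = (h - 5)*(h - 3)*(h + 3)*(h - 4)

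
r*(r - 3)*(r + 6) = r^3 + 3*r^2 - 18*r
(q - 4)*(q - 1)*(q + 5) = q^3 - 21*q + 20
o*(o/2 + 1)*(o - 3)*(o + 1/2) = o^4/2 - o^3/4 - 13*o^2/4 - 3*o/2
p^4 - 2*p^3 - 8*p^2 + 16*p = p*(p - 2)*(p - 2*sqrt(2))*(p + 2*sqrt(2))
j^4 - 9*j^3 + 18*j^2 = j^2*(j - 6)*(j - 3)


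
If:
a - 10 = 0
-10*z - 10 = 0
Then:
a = 10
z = -1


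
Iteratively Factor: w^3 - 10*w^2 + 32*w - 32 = (w - 4)*(w^2 - 6*w + 8) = (w - 4)^2*(w - 2)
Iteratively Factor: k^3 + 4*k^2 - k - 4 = (k + 4)*(k^2 - 1) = (k - 1)*(k + 4)*(k + 1)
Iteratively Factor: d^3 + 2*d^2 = (d)*(d^2 + 2*d) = d*(d + 2)*(d)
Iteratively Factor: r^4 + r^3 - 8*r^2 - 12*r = (r)*(r^3 + r^2 - 8*r - 12) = r*(r - 3)*(r^2 + 4*r + 4) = r*(r - 3)*(r + 2)*(r + 2)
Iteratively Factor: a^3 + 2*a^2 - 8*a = (a - 2)*(a^2 + 4*a) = a*(a - 2)*(a + 4)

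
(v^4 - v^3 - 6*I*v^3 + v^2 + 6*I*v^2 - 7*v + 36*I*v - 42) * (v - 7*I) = v^5 - v^4 - 13*I*v^4 - 41*v^3 + 13*I*v^3 + 35*v^2 + 29*I*v^2 + 210*v + 49*I*v + 294*I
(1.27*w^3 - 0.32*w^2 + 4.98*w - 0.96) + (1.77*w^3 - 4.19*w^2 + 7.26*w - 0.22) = 3.04*w^3 - 4.51*w^2 + 12.24*w - 1.18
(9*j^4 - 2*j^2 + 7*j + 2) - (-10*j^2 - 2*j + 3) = 9*j^4 + 8*j^2 + 9*j - 1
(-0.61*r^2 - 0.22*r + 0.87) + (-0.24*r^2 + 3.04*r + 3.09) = -0.85*r^2 + 2.82*r + 3.96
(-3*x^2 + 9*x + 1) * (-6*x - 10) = 18*x^3 - 24*x^2 - 96*x - 10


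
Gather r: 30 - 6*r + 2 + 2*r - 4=28 - 4*r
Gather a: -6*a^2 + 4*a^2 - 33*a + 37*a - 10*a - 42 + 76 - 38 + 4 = -2*a^2 - 6*a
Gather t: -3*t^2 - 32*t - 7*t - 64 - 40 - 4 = -3*t^2 - 39*t - 108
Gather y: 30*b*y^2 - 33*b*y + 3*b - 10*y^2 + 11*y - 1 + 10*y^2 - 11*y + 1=30*b*y^2 - 33*b*y + 3*b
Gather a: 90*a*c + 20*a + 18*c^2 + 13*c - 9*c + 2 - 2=a*(90*c + 20) + 18*c^2 + 4*c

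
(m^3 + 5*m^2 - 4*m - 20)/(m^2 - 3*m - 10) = (m^2 + 3*m - 10)/(m - 5)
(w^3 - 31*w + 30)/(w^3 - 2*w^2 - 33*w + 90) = (w - 1)/(w - 3)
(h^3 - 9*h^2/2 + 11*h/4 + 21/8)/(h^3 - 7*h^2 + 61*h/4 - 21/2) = (h + 1/2)/(h - 2)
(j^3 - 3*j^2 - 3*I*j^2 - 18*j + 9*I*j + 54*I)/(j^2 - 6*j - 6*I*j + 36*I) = (j^2 + 3*j*(1 - I) - 9*I)/(j - 6*I)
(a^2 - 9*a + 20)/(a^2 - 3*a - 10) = (a - 4)/(a + 2)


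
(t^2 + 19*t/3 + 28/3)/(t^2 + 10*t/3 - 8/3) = (3*t + 7)/(3*t - 2)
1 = 1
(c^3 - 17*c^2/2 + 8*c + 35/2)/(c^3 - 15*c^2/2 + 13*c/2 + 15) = (c - 7)/(c - 6)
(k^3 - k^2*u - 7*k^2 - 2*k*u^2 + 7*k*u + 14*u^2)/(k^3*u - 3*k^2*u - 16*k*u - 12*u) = (-k^3 + k^2*u + 7*k^2 + 2*k*u^2 - 7*k*u - 14*u^2)/(u*(-k^3 + 3*k^2 + 16*k + 12))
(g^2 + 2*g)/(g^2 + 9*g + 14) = g/(g + 7)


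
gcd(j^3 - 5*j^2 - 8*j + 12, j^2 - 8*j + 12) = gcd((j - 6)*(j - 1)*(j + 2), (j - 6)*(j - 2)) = j - 6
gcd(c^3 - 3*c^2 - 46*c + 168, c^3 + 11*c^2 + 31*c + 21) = c + 7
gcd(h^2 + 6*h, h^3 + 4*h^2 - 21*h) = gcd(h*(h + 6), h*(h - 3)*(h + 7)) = h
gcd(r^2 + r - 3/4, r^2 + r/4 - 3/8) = r - 1/2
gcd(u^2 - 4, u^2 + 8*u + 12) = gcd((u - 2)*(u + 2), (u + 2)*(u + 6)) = u + 2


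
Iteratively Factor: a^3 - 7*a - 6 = (a + 1)*(a^2 - a - 6) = (a - 3)*(a + 1)*(a + 2)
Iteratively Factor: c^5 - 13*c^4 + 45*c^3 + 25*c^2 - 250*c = (c - 5)*(c^4 - 8*c^3 + 5*c^2 + 50*c) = (c - 5)^2*(c^3 - 3*c^2 - 10*c) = (c - 5)^2*(c + 2)*(c^2 - 5*c) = (c - 5)^3*(c + 2)*(c)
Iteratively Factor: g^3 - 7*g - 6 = (g + 1)*(g^2 - g - 6) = (g - 3)*(g + 1)*(g + 2)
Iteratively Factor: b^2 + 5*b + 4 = (b + 1)*(b + 4)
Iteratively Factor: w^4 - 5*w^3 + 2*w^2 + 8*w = (w)*(w^3 - 5*w^2 + 2*w + 8) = w*(w - 4)*(w^2 - w - 2) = w*(w - 4)*(w - 2)*(w + 1)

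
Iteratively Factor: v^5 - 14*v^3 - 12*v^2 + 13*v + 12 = (v - 4)*(v^4 + 4*v^3 + 2*v^2 - 4*v - 3) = (v - 4)*(v - 1)*(v^3 + 5*v^2 + 7*v + 3) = (v - 4)*(v - 1)*(v + 3)*(v^2 + 2*v + 1) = (v - 4)*(v - 1)*(v + 1)*(v + 3)*(v + 1)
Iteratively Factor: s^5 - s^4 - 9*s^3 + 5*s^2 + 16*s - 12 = (s + 2)*(s^4 - 3*s^3 - 3*s^2 + 11*s - 6) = (s - 1)*(s + 2)*(s^3 - 2*s^2 - 5*s + 6) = (s - 1)^2*(s + 2)*(s^2 - s - 6) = (s - 3)*(s - 1)^2*(s + 2)*(s + 2)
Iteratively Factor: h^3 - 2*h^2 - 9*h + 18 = (h + 3)*(h^2 - 5*h + 6) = (h - 2)*(h + 3)*(h - 3)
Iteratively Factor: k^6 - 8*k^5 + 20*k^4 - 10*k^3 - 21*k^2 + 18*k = (k)*(k^5 - 8*k^4 + 20*k^3 - 10*k^2 - 21*k + 18) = k*(k - 1)*(k^4 - 7*k^3 + 13*k^2 + 3*k - 18) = k*(k - 3)*(k - 1)*(k^3 - 4*k^2 + k + 6) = k*(k - 3)*(k - 2)*(k - 1)*(k^2 - 2*k - 3) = k*(k - 3)*(k - 2)*(k - 1)*(k + 1)*(k - 3)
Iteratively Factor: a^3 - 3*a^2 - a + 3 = (a - 3)*(a^2 - 1) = (a - 3)*(a + 1)*(a - 1)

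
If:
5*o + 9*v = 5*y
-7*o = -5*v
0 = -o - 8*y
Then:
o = 0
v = 0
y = 0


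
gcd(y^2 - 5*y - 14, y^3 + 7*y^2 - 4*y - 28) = y + 2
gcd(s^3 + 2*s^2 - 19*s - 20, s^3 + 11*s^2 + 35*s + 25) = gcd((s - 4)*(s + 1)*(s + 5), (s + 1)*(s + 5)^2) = s^2 + 6*s + 5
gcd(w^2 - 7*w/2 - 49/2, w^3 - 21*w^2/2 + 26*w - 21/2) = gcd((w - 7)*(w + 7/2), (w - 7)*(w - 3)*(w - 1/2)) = w - 7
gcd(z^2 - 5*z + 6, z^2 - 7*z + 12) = z - 3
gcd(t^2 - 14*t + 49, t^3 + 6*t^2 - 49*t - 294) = t - 7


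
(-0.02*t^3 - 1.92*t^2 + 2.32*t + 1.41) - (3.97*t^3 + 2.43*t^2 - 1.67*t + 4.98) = -3.99*t^3 - 4.35*t^2 + 3.99*t - 3.57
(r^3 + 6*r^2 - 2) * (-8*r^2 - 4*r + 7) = -8*r^5 - 52*r^4 - 17*r^3 + 58*r^2 + 8*r - 14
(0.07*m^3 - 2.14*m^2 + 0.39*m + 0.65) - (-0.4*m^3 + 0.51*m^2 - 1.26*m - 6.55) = 0.47*m^3 - 2.65*m^2 + 1.65*m + 7.2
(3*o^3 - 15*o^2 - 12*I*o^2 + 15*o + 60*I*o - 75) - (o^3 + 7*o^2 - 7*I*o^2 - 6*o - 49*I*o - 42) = 2*o^3 - 22*o^2 - 5*I*o^2 + 21*o + 109*I*o - 33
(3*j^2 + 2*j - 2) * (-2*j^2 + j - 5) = -6*j^4 - j^3 - 9*j^2 - 12*j + 10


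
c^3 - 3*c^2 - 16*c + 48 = (c - 4)*(c - 3)*(c + 4)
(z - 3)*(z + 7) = z^2 + 4*z - 21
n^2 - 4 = (n - 2)*(n + 2)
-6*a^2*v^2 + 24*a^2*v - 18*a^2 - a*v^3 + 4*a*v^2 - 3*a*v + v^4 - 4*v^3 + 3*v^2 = (-3*a + v)*(2*a + v)*(v - 3)*(v - 1)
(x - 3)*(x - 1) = x^2 - 4*x + 3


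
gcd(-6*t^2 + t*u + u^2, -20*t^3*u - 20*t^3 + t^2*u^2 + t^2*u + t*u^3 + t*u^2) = 1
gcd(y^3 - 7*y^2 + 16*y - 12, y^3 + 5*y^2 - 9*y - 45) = y - 3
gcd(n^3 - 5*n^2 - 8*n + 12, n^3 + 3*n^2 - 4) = n^2 + n - 2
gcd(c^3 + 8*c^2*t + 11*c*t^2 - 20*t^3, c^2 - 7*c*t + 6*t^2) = -c + t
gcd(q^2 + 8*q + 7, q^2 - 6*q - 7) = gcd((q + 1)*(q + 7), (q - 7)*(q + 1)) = q + 1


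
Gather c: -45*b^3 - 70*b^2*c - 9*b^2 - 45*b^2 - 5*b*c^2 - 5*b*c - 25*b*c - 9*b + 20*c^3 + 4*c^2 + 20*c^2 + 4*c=-45*b^3 - 54*b^2 - 9*b + 20*c^3 + c^2*(24 - 5*b) + c*(-70*b^2 - 30*b + 4)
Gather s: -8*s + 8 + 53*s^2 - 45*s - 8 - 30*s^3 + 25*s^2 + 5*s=-30*s^3 + 78*s^2 - 48*s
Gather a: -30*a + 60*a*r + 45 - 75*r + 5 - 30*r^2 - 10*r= a*(60*r - 30) - 30*r^2 - 85*r + 50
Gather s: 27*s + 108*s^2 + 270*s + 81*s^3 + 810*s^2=81*s^3 + 918*s^2 + 297*s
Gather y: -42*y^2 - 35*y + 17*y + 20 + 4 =-42*y^2 - 18*y + 24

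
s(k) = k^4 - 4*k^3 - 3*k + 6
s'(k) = 4*k^3 - 12*k^2 - 3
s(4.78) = 76.85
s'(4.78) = 159.68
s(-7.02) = 3839.41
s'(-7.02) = -1978.16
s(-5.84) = 1983.42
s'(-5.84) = -1208.97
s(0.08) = 5.76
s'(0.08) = -3.07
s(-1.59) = 33.24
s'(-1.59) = -49.42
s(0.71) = 2.69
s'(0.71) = -7.62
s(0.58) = 3.59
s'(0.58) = -6.26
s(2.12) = -18.27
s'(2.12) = -18.82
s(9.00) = 3624.00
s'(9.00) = 1941.00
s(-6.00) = 2184.00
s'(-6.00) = -1299.00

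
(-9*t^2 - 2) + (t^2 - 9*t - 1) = -8*t^2 - 9*t - 3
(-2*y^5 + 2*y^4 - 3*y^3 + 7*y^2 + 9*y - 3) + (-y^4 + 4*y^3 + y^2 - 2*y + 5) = -2*y^5 + y^4 + y^3 + 8*y^2 + 7*y + 2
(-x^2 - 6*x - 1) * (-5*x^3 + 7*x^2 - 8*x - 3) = 5*x^5 + 23*x^4 - 29*x^3 + 44*x^2 + 26*x + 3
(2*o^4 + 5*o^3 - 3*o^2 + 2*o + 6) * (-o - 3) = -2*o^5 - 11*o^4 - 12*o^3 + 7*o^2 - 12*o - 18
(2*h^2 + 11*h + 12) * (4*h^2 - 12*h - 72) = 8*h^4 + 20*h^3 - 228*h^2 - 936*h - 864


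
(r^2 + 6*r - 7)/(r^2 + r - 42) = (r - 1)/(r - 6)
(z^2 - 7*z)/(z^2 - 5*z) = (z - 7)/(z - 5)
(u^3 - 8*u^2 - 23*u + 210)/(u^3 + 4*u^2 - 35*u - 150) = (u - 7)/(u + 5)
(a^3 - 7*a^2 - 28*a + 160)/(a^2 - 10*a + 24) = (a^2 - 3*a - 40)/(a - 6)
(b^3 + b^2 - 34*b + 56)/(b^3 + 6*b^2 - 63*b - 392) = (b^2 - 6*b + 8)/(b^2 - b - 56)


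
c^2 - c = c*(c - 1)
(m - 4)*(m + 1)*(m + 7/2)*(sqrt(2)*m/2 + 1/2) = sqrt(2)*m^4/2 + sqrt(2)*m^3/4 + m^3/2 - 29*sqrt(2)*m^2/4 + m^2/4 - 7*sqrt(2)*m - 29*m/4 - 7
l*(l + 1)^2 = l^3 + 2*l^2 + l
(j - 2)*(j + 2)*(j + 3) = j^3 + 3*j^2 - 4*j - 12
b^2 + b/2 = b*(b + 1/2)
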